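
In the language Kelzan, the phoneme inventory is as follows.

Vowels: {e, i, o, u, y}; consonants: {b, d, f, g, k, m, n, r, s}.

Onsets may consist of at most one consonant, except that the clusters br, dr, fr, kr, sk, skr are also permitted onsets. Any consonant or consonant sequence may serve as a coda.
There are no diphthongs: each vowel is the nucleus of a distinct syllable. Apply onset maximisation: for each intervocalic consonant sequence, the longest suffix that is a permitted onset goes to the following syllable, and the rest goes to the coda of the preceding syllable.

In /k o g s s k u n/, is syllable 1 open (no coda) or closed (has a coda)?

Nuclei (vowels): o, u → 2 syllables.
V1 /o/ – V2 /u/: cluster /gssk/ — the longest permitted-onset suffix is /sk/; onset = /sk/, preceding coda = /gs/.
So the parse is kogs.skun.
Syllable 1 is /kogs/ with coda /gs/, so it is closed.

closed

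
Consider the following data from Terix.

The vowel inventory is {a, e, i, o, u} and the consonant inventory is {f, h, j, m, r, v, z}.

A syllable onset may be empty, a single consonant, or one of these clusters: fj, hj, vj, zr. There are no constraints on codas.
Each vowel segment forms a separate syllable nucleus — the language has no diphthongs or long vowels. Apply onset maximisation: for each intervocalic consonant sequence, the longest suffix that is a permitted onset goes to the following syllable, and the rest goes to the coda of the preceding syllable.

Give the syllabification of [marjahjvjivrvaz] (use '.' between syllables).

mar.jahj.vjivr.vaz

Nuclei (vowels): a, a, i, a → 4 syllables.
V1 /a/ – V2 /a/: /rj/; trying suffixes from longest down, /j/ is the first permitted one, so coda /r/ | onset /j/.
V2 /a/ – V3 /i/: /hjvj/; trying suffixes from longest down, /vj/ is the first permitted one, so coda /hj/ | onset /vj/.
V3 /i/ – V4 /a/: /vrv/ — longest licit onset from the right is /v/, leaving /vr/ as coda.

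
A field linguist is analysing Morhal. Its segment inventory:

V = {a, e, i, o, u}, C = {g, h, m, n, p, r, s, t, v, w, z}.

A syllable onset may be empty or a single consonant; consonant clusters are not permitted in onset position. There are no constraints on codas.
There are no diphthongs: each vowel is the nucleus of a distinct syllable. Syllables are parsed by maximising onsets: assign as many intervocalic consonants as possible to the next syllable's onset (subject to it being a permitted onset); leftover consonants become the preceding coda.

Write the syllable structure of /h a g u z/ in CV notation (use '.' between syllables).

CV.CVC

Vowels present: a, u; each is a nucleus, giving 2 syllables.
Between /a/ (V1) and /u/ (V2): just /g/ — single C goes to the following onset.
So the parse is ha.guz.
Mapping each syllable to C/V: /ha/ → CV, /guz/ → CVC.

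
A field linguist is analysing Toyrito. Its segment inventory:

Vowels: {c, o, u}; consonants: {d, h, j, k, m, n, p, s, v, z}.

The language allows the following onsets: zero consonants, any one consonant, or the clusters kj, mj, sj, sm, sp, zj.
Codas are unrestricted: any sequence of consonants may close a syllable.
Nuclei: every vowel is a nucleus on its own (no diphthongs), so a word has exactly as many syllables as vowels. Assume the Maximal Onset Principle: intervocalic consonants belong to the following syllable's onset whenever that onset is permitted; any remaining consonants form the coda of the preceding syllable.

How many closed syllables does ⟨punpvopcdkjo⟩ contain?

2

Vowels present: u, o, c, o; each is a nucleus, giving 4 syllables.
σ1/σ2 boundary: /npv/ splits as /np/ + /v/ (/v/ is the longest suffix that is a licit onset).
σ2/σ3 boundary: just /p/ — single C goes to the following onset.
σ3/σ4 boundary: /dkj/ splits as /d/ + /kj/ (/kj/ is the longest suffix that is a licit onset).
Putting it together: punp.vo.pcd.kjo.
Classifying each syllable: /punp/ (closed), /vo/ (open), /pcd/ (closed), /kjo/ (open).
Closed syllables: 2.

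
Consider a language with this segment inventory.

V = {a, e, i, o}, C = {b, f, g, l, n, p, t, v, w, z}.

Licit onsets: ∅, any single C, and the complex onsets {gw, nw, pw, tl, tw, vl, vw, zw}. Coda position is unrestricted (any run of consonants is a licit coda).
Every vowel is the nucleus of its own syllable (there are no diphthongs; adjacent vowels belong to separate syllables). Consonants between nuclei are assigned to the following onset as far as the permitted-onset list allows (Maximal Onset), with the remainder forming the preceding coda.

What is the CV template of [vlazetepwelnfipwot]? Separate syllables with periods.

CCV.CV.CV.CCVCC.CV.CCVC

Nuclei (vowels): a, e, e, e, i, o → 6 syllables.
Between /a/ (V1) and /e/ (V2): /z/ → onset of the next syllable (single consonants are always licit onsets).
Between /e/ (V2) and /e/ (V3): /t/ → onset of the next syllable (single consonants are always licit onsets).
Between /e/ (V3) and /e/ (V4): /pw/ is a licit onset in full, so it all attaches to the next syllable.
Between /e/ (V4) and /i/ (V5): cluster /lnf/ — the longest permitted-onset suffix is /f/; onset = /f/, preceding coda = /ln/.
Between /i/ (V5) and /o/ (V6): cluster /pw/ — /pw/ is itself a permitted onset, so the whole cluster goes right; preceding coda = ∅.
Putting it together: vla.ze.te.pweln.fi.pwot.
Mapping each syllable to C/V: /vla/ → CCV, /ze/ → CV, /te/ → CV, /pweln/ → CCVCC, /fi/ → CV, /pwot/ → CCVC.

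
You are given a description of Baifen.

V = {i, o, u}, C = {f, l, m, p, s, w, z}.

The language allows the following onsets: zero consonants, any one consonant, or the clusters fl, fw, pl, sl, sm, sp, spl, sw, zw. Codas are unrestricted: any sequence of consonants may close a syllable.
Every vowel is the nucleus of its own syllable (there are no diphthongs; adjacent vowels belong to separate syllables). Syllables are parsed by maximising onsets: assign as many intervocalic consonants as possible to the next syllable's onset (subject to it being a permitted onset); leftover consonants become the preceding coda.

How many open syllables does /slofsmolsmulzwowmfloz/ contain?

0

The vowels are o, o, u, o, o — 5 nuclei, so 5 syllables.
Between /o/ (V1) and /o/ (V2): /fsm/ — longest licit onset from the right is /sm/, leaving /f/ as coda.
Between /o/ (V2) and /u/ (V3): cluster /lsm/ — the longest permitted-onset suffix is /sm/; onset = /sm/, preceding coda = /l/.
Between /u/ (V3) and /o/ (V4): /lzw/ splits as /l/ + /zw/ (/zw/ is the longest suffix that is a licit onset).
Between /o/ (V4) and /o/ (V5): cluster /wmfl/ — the longest permitted-onset suffix is /fl/; onset = /fl/, preceding coda = /wm/.
Putting it together: slof.smol.smul.zwowm.floz.
Classifying each syllable: /slof/ (closed), /smol/ (closed), /smul/ (closed), /zwowm/ (closed), /floz/ (closed).
Open syllables: 0.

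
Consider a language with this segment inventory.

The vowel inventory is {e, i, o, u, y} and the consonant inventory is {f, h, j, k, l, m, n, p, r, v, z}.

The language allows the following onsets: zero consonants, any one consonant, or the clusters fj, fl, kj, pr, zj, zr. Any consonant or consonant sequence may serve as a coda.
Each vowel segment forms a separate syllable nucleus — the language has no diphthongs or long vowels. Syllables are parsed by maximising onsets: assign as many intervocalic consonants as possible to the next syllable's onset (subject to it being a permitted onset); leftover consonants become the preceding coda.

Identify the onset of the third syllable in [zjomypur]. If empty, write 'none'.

Vowels present: o, y, u; each is a nucleus, giving 3 syllables.
/o…y/ gap (V1→V2): just /m/ — single C goes to the following onset.
/y…u/ gap (V2→V3): /p/ is a single consonant, so it becomes the next onset.
Putting it together: zjo.my.pur.
Syllable 3 is /pur/: onset /p/, nucleus /u/, coda /r/.

p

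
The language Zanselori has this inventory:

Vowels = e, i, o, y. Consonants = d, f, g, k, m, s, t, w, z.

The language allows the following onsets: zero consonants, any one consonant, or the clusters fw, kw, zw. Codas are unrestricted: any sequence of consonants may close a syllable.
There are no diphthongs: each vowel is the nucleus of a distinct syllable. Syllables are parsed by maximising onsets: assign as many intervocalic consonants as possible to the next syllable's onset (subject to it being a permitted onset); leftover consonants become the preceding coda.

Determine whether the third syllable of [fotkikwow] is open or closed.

closed

Nuclei (vowels): o, i, o → 3 syllables.
Between /o/ (V1) and /i/ (V2): /tk/ — longest licit onset from the right is /k/, leaving /t/ as coda.
Between /i/ (V2) and /o/ (V3): /kw/ — entire cluster is a permitted onset → onset /kw/, coda ∅.
Syllabification: fot.ki.kwow.
Syllable 3 is /kwow/ with coda /w/, so it is closed.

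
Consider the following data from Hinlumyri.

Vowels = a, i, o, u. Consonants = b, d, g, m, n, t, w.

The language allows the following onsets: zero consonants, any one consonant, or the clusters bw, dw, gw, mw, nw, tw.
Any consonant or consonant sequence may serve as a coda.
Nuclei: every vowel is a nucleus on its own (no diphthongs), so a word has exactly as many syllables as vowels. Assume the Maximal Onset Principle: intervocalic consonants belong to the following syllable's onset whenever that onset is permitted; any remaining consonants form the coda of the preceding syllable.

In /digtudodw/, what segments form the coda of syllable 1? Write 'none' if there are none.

The vowels are i, u, o — 3 nuclei, so 3 syllables.
Between /i/ (V1) and /u/ (V2): /gt/ — longest licit onset from the right is /t/, leaving /g/ as coda.
Between /u/ (V2) and /o/ (V3): just /d/ — single C goes to the following onset.
So the parse is dig.tu.dodw.
Syllable 1 is /dig/: onset /d/, nucleus /i/, coda /g/.

g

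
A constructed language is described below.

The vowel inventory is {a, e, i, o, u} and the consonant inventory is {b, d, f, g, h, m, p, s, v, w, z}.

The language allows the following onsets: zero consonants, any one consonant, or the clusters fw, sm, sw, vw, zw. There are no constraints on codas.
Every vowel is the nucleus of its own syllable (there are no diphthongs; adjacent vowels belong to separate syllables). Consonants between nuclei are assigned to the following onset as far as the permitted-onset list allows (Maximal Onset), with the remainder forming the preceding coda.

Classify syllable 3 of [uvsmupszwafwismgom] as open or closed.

open

The vowels are u, u, a, i, o — 5 nuclei, so 5 syllables.
V1 /u/ – V2 /u/: /vsm/; trying suffixes from longest down, /sm/ is the first permitted one, so coda /v/ | onset /sm/.
V2 /u/ – V3 /a/: /pszw/ splits as /ps/ + /zw/ (/zw/ is the longest suffix that is a licit onset).
V3 /a/ – V4 /i/: /fw/ is a licit onset in full, so it all attaches to the next syllable.
V4 /i/ – V5 /o/: /smg/; trying suffixes from longest down, /g/ is the first permitted one, so coda /sm/ | onset /g/.
Result: uv.smups.zwa.fwism.gom.
Syllable 3 is /zwa/; it ends in its nucleus with no coda, so it is open.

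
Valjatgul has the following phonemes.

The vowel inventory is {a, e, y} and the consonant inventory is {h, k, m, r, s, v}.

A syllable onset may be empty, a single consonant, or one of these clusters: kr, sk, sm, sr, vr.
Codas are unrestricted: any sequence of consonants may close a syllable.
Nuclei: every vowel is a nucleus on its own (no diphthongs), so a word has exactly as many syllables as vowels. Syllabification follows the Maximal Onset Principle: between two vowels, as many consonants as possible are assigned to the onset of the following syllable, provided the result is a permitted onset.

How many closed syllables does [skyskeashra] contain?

Vowels present: y, e, a, a; each is a nucleus, giving 4 syllables.
σ1/σ2 boundary: cluster /sk/ — /sk/ is itself a permitted onset, so the whole cluster goes right; preceding coda = ∅.
σ2/σ3 boundary: no consonants, so the boundary falls immediately after /e/.
σ3/σ4 boundary: /shr/ splits as /sh/ + /r/ (/r/ is the longest suffix that is a licit onset).
Putting it together: sky.ske.ash.ra.
Classifying each syllable: /sky/ (open), /ske/ (open), /ash/ (closed), /ra/ (open).
Closed syllables: 1.

1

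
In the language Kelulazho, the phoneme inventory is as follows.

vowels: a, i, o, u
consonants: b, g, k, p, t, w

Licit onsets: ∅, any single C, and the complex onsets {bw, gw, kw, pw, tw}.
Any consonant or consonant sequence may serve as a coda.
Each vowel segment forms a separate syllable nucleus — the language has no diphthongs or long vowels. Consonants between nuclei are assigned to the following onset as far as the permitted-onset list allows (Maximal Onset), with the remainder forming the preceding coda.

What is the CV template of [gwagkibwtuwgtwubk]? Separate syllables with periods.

Vowels present: a, i, u, u; each is a nucleus, giving 4 syllables.
σ1/σ2 boundary: /gk/ — longest licit onset from the right is /k/, leaving /g/ as coda.
σ2/σ3 boundary: cluster /bwt/ — the longest permitted-onset suffix is /t/; onset = /t/, preceding coda = /bw/.
σ3/σ4 boundary: cluster /wgtw/ — the longest permitted-onset suffix is /tw/; onset = /tw/, preceding coda = /wg/.
Putting it together: gwag.kibw.tuwg.twubk.
Mapping each syllable to C/V: /gwag/ → CCVC, /kibw/ → CVCC, /tuwg/ → CVCC, /twubk/ → CCVCC.

CCVC.CVCC.CVCC.CCVCC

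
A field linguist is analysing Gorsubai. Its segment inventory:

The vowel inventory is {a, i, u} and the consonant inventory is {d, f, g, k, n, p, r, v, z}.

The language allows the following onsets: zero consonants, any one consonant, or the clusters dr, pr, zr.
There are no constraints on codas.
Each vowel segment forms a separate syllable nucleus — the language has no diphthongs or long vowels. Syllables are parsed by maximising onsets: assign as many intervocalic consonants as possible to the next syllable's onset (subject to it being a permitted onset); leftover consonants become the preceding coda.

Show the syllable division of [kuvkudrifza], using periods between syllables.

Nuclei (vowels): u, u, i, a → 4 syllables.
Between /u/ (V1) and /u/ (V2): /vk/ splits as /v/ + /k/ (/k/ is the longest suffix that is a licit onset).
Between /u/ (V2) and /i/ (V3): /dr/ is a licit onset in full, so it all attaches to the next syllable.
Between /i/ (V3) and /a/ (V4): /fz/; trying suffixes from longest down, /z/ is the first permitted one, so coda /f/ | onset /z/.

kuv.ku.drif.za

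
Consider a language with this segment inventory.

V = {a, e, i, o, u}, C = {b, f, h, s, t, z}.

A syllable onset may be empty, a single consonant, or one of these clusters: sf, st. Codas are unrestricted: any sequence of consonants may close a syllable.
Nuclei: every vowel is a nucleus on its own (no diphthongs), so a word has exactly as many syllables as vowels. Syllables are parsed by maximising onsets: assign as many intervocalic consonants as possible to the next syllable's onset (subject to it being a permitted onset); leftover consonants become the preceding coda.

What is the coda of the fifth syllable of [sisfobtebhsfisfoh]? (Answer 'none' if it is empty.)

h

The vowels are i, o, e, i, o — 5 nuclei, so 5 syllables.
σ1/σ2 boundary: /sf/ — entire cluster is a permitted onset → onset /sf/, coda ∅.
σ2/σ3 boundary: /bt/; trying suffixes from longest down, /t/ is the first permitted one, so coda /b/ | onset /t/.
σ3/σ4 boundary: cluster /bhsf/ — the longest permitted-onset suffix is /sf/; onset = /sf/, preceding coda = /bh/.
σ4/σ5 boundary: cluster /sf/ — /sf/ is itself a permitted onset, so the whole cluster goes right; preceding coda = ∅.
Result: si.sfob.tebh.sfi.sfoh.
Syllable 5 is /sfoh/: onset /sf/, nucleus /o/, coda /h/.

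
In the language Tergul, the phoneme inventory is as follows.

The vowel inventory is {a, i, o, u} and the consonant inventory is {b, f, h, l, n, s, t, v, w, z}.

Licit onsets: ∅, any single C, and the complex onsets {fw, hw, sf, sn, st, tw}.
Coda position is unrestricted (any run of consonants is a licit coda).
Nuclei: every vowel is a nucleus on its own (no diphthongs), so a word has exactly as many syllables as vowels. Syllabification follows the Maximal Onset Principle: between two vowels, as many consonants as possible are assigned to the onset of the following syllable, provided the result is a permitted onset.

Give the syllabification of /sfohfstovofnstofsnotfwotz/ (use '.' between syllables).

sfohf.sto.vofn.stof.snot.fwotz

Nuclei (vowels): o, o, o, o, o, o → 6 syllables.
Between /o/ (V1) and /o/ (V2): /hfst/ splits as /hf/ + /st/ (/st/ is the longest suffix that is a licit onset).
Between /o/ (V2) and /o/ (V3): just /v/ — single C goes to the following onset.
Between /o/ (V3) and /o/ (V4): cluster /fnst/ — the longest permitted-onset suffix is /st/; onset = /st/, preceding coda = /fn/.
Between /o/ (V4) and /o/ (V5): cluster /fsn/ — the longest permitted-onset suffix is /sn/; onset = /sn/, preceding coda = /f/.
Between /o/ (V5) and /o/ (V6): /tfw/ — longest licit onset from the right is /fw/, leaving /t/ as coda.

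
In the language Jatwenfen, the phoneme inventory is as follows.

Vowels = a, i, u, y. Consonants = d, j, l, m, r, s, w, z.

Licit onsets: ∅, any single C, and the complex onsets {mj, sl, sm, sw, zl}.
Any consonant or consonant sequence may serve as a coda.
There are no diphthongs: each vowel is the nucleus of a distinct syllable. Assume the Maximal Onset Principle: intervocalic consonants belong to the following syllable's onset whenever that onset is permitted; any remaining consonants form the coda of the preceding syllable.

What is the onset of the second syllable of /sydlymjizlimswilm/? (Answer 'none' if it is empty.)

l

The vowels are y, y, i, i, i — 5 nuclei, so 5 syllables.
σ1/σ2 boundary: /dl/ splits as /d/ + /l/ (/l/ is the longest suffix that is a licit onset).
σ2/σ3 boundary: /mj/ is a licit onset in full, so it all attaches to the next syllable.
σ3/σ4 boundary: /zl/ — entire cluster is a permitted onset → onset /zl/, coda ∅.
σ4/σ5 boundary: cluster /msw/ — the longest permitted-onset suffix is /sw/; onset = /sw/, preceding coda = /m/.
Putting it together: syd.ly.mji.zlim.swilm.
Syllable 2 is /ly/: onset /l/, nucleus /y/, coda ∅.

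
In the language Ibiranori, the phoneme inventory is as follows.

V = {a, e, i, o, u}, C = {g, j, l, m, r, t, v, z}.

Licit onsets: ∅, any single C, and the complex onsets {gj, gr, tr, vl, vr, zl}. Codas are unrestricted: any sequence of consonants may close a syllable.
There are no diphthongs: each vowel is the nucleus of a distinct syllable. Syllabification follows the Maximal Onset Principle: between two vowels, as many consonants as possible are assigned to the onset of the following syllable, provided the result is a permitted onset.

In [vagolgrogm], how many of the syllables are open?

The vowels are a, o, o — 3 nuclei, so 3 syllables.
V1 /a/ – V2 /o/: /g/ is a single consonant, so it becomes the next onset.
V2 /o/ – V3 /o/: /lgr/ splits as /l/ + /gr/ (/gr/ is the longest suffix that is a licit onset).
Syllabification: va.gol.grogm.
Classifying each syllable: /va/ (open), /gol/ (closed), /grogm/ (closed).
Open syllables: 1.

1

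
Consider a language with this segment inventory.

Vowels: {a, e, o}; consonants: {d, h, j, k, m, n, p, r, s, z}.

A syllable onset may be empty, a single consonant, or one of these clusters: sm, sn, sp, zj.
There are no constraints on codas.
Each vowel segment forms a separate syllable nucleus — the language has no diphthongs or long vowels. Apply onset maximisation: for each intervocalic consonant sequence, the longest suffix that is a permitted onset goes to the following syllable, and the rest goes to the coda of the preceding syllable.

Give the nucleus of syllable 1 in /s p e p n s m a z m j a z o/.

The vowels are e, a, a, o — 4 nuclei, so 4 syllables.
The first nucleus (vowel 1 from the left) is /e/.

e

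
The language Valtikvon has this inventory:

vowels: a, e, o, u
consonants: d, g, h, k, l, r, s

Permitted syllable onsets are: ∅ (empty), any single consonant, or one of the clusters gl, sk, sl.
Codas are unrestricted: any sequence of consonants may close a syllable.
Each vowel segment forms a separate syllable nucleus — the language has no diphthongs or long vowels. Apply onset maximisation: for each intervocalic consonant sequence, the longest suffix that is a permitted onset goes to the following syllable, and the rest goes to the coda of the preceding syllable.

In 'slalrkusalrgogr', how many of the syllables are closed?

The vowels are a, u, a, o — 4 nuclei, so 4 syllables.
σ1/σ2 boundary: /lrk/ — longest licit onset from the right is /k/, leaving /lr/ as coda.
σ2/σ3 boundary: /s/ → onset of the next syllable (single consonants are always licit onsets).
σ3/σ4 boundary: cluster /lrg/ — the longest permitted-onset suffix is /g/; onset = /g/, preceding coda = /lr/.
Putting it together: slalr.ku.salr.gogr.
Classifying each syllable: /slalr/ (closed), /ku/ (open), /salr/ (closed), /gogr/ (closed).
Closed syllables: 3.

3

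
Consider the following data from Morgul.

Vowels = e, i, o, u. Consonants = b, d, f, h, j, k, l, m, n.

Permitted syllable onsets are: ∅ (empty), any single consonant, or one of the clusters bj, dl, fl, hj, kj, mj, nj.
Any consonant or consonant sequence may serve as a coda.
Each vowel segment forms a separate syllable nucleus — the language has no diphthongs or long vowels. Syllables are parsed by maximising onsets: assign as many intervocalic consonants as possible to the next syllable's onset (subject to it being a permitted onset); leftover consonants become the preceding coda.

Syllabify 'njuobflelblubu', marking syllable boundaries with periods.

nju.ob.flelb.lu.bu

The vowels are u, o, e, u, u — 5 nuclei, so 5 syllables.
Between /u/ (V1) and /o/ (V2): hiatus — the boundary sits between the two vowels.
Between /o/ (V2) and /e/ (V3): /bfl/; trying suffixes from longest down, /fl/ is the first permitted one, so coda /b/ | onset /fl/.
Between /e/ (V3) and /u/ (V4): /lbl/ — longest licit onset from the right is /l/, leaving /lb/ as coda.
Between /u/ (V4) and /u/ (V5): /b/ → onset of the next syllable (single consonants are always licit onsets).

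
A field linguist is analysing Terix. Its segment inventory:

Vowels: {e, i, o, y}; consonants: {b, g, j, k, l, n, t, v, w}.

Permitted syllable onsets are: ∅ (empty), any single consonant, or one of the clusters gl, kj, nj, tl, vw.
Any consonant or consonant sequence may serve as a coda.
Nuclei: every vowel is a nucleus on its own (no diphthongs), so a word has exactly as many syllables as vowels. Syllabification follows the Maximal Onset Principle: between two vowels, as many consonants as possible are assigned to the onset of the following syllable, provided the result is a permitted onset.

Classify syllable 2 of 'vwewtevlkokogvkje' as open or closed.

closed

The vowels are e, e, o, o, e — 5 nuclei, so 5 syllables.
Between /e/ (V1) and /e/ (V2): cluster /wt/ — the longest permitted-onset suffix is /t/; onset = /t/, preceding coda = /w/.
Between /e/ (V2) and /o/ (V3): /vlk/ splits as /vl/ + /k/ (/k/ is the longest suffix that is a licit onset).
Between /o/ (V3) and /o/ (V4): just /k/ — single C goes to the following onset.
Between /o/ (V4) and /e/ (V5): /gvkj/; trying suffixes from longest down, /kj/ is the first permitted one, so coda /gv/ | onset /kj/.
So the parse is vwew.tevl.ko.kogv.kje.
Syllable 2 is /tevl/ with coda /vl/, so it is closed.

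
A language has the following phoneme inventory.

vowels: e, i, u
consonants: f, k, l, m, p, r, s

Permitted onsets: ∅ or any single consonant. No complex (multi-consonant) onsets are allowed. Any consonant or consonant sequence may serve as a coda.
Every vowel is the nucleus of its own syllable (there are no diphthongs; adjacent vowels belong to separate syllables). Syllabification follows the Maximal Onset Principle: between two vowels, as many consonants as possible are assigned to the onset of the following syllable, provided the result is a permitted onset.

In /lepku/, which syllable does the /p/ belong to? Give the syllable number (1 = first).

1

Nuclei (vowels): e, u → 2 syllables.
V1 /e/ – V2 /u/: /pk/ — longest licit onset from the right is /k/, leaving /p/ as coda.
Result: lep.ku.
The /p/ is in the coda of syllable 1 (/lep/).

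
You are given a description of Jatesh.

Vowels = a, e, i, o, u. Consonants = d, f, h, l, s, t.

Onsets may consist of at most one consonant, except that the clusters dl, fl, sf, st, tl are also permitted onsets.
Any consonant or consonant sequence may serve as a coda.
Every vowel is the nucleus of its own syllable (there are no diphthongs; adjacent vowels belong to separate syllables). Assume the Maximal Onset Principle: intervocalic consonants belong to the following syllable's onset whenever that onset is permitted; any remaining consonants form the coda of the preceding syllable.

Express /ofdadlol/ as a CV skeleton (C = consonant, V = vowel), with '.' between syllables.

Nuclei (vowels): o, a, o → 3 syllables.
Between /o/ (V1) and /a/ (V2): cluster /fd/ — the longest permitted-onset suffix is /d/; onset = /d/, preceding coda = /f/.
Between /a/ (V2) and /o/ (V3): /dl/ is a licit onset in full, so it all attaches to the next syllable.
Putting it together: of.da.dlol.
Mapping each syllable to C/V: /of/ → VC, /da/ → CV, /dlol/ → CCVC.

VC.CV.CCVC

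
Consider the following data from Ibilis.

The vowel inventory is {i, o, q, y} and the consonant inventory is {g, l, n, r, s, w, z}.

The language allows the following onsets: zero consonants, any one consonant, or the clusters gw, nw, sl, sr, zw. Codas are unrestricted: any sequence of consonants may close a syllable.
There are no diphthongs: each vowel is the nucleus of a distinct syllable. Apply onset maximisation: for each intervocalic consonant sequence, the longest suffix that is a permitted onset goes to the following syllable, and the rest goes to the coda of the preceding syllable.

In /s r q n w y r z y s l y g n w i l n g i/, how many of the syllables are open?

3

Nuclei (vowels): q, y, y, y, i, i → 6 syllables.
σ1/σ2 boundary: /nw/ — entire cluster is a permitted onset → onset /nw/, coda ∅.
σ2/σ3 boundary: /rz/ — longest licit onset from the right is /z/, leaving /r/ as coda.
σ3/σ4 boundary: cluster /sl/ — /sl/ is itself a permitted onset, so the whole cluster goes right; preceding coda = ∅.
σ4/σ5 boundary: /gnw/ — longest licit onset from the right is /nw/, leaving /g/ as coda.
σ5/σ6 boundary: /lng/; trying suffixes from longest down, /g/ is the first permitted one, so coda /ln/ | onset /g/.
Result: srq.nwyr.zy.slyg.nwiln.gi.
Classifying each syllable: /srq/ (open), /nwyr/ (closed), /zy/ (open), /slyg/ (closed), /nwiln/ (closed), /gi/ (open).
Open syllables: 3.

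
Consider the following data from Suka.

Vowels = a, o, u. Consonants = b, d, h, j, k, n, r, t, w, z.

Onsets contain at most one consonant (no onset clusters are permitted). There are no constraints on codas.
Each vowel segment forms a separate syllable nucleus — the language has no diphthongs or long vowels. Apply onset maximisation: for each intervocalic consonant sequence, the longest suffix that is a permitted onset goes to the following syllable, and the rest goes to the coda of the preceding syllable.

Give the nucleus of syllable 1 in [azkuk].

a

Vowels present: a, u; each is a nucleus, giving 2 syllables.
The first nucleus (vowel 1 from the left) is /a/.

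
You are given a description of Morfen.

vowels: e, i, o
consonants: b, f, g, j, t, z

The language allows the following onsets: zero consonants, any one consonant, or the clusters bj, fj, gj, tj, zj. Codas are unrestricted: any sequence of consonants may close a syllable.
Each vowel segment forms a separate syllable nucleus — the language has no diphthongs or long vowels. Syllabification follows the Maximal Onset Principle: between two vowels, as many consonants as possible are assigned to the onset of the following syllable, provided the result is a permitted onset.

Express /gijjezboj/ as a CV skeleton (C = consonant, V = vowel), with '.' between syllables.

CVC.CVC.CVC

Nuclei (vowels): i, e, o → 3 syllables.
Between /i/ (V1) and /e/ (V2): /jj/ splits as /j/ + /j/ (/j/ is the longest suffix that is a licit onset).
Between /e/ (V2) and /o/ (V3): /zb/ — longest licit onset from the right is /b/, leaving /z/ as coda.
So the parse is gij.jez.boj.
Mapping each syllable to C/V: /gij/ → CVC, /jez/ → CVC, /boj/ → CVC.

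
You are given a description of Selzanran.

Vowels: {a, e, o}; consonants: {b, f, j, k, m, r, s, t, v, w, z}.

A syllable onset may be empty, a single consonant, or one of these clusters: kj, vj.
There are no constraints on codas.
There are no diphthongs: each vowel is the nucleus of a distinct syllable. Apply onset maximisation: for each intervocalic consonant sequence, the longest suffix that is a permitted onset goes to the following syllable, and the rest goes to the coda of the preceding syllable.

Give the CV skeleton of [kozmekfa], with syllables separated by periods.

CVC.CVC.CV

Vowels present: o, e, a; each is a nucleus, giving 3 syllables.
V1 /o/ – V2 /e/: /zm/ splits as /z/ + /m/ (/m/ is the longest suffix that is a licit onset).
V2 /e/ – V3 /a/: /kf/ splits as /k/ + /f/ (/f/ is the longest suffix that is a licit onset).
Result: koz.mek.fa.
Mapping each syllable to C/V: /koz/ → CVC, /mek/ → CVC, /fa/ → CV.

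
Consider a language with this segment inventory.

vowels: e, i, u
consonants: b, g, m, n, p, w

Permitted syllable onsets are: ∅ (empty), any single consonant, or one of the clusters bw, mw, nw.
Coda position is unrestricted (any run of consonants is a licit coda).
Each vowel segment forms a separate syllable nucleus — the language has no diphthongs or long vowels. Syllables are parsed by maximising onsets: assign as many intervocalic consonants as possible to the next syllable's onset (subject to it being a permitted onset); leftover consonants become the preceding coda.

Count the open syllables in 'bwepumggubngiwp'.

1

Vowels present: e, u, u, i; each is a nucleus, giving 4 syllables.
Between /e/ (V1) and /u/ (V2): /p/ is a single consonant, so it becomes the next onset.
Between /u/ (V2) and /u/ (V3): /mgg/ splits as /mg/ + /g/ (/g/ is the longest suffix that is a licit onset).
Between /u/ (V3) and /i/ (V4): /bng/ — longest licit onset from the right is /g/, leaving /bn/ as coda.
Putting it together: bwe.pumg.gubn.giwp.
Classifying each syllable: /bwe/ (open), /pumg/ (closed), /gubn/ (closed), /giwp/ (closed).
Open syllables: 1.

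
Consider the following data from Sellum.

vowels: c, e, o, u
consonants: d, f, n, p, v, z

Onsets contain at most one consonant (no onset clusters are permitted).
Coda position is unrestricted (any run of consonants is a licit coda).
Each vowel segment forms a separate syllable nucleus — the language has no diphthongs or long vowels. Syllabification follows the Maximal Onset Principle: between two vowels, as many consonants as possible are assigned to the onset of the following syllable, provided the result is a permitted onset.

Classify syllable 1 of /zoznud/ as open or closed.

closed

The vowels are o, u — 2 nuclei, so 2 syllables.
/o…u/ gap (V1→V2): /zn/ — longest licit onset from the right is /n/, leaving /z/ as coda.
Result: zoz.nud.
Syllable 1 is /zoz/ with coda /z/, so it is closed.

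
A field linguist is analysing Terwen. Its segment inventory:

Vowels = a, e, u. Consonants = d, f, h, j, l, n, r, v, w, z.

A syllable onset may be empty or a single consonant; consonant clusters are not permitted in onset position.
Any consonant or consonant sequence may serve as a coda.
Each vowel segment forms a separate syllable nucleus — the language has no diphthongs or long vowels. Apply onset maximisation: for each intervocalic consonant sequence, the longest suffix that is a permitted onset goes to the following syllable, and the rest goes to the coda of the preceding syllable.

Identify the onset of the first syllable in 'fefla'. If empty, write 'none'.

f

The vowels are e, a — 2 nuclei, so 2 syllables.
σ1/σ2 boundary: /fl/; trying suffixes from longest down, /l/ is the first permitted one, so coda /f/ | onset /l/.
Syllabification: fef.la.
Syllable 1 is /fef/: onset /f/, nucleus /e/, coda /f/.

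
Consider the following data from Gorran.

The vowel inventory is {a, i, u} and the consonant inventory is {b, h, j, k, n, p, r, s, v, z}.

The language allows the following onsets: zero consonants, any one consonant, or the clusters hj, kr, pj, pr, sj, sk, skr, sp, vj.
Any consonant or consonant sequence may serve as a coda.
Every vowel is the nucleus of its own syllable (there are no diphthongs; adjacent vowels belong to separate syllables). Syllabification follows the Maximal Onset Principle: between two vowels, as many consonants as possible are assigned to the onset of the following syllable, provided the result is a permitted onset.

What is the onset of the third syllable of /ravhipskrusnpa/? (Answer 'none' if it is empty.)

skr

Nuclei (vowels): a, i, u, a → 4 syllables.
V1 /a/ – V2 /i/: /vh/; trying suffixes from longest down, /h/ is the first permitted one, so coda /v/ | onset /h/.
V2 /i/ – V3 /u/: cluster /pskr/ — the longest permitted-onset suffix is /skr/; onset = /skr/, preceding coda = /p/.
V3 /u/ – V4 /a/: /snp/ — longest licit onset from the right is /p/, leaving /sn/ as coda.
Result: rav.hip.skrusn.pa.
Syllable 3 is /skrusn/: onset /skr/, nucleus /u/, coda /sn/.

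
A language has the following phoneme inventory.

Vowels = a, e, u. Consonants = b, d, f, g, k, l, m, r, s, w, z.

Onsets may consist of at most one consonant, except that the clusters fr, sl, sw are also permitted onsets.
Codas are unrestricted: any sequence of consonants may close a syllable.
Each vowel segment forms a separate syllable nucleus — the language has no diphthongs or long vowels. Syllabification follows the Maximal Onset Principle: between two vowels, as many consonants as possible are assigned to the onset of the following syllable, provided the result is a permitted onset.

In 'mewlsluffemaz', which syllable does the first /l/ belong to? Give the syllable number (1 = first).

1

Nuclei (vowels): e, u, e, a → 4 syllables.
σ1/σ2 boundary: /wlsl/ — longest licit onset from the right is /sl/, leaving /wl/ as coda.
σ2/σ3 boundary: /ff/ splits as /f/ + /f/ (/f/ is the longest suffix that is a licit onset).
σ3/σ4 boundary: /m/ → onset of the next syllable (single consonants are always licit onsets).
So the parse is mewl.sluf.fe.maz.
The first /l/ is in the coda of syllable 1 (/mewl/).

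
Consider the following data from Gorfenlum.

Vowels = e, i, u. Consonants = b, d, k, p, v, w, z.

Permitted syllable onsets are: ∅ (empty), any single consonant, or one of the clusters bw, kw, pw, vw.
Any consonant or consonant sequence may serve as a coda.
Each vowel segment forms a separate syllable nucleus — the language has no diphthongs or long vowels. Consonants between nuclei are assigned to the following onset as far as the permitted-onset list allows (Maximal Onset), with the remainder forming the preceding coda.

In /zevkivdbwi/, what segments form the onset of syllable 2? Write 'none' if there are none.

Nuclei (vowels): e, i, i → 3 syllables.
/e…i/ gap (V1→V2): /vk/; trying suffixes from longest down, /k/ is the first permitted one, so coda /v/ | onset /k/.
/i…i/ gap (V2→V3): /vdbw/; trying suffixes from longest down, /bw/ is the first permitted one, so coda /vd/ | onset /bw/.
Syllabification: zev.kivd.bwi.
Syllable 2 is /kivd/: onset /k/, nucleus /i/, coda /vd/.

k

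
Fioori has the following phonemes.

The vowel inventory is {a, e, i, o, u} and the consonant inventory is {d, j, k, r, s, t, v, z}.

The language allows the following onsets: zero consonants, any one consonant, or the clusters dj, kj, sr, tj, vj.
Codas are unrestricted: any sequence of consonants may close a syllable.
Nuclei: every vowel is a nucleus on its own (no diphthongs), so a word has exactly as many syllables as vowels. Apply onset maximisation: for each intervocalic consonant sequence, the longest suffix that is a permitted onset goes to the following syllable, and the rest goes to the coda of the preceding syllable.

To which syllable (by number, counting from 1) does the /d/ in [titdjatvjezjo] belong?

2

Vowels present: i, a, e, o; each is a nucleus, giving 4 syllables.
Between /i/ (V1) and /a/ (V2): /tdj/; trying suffixes from longest down, /dj/ is the first permitted one, so coda /t/ | onset /dj/.
Between /a/ (V2) and /e/ (V3): cluster /tvj/ — the longest permitted-onset suffix is /vj/; onset = /vj/, preceding coda = /t/.
Between /e/ (V3) and /o/ (V4): /zj/; trying suffixes from longest down, /j/ is the first permitted one, so coda /z/ | onset /j/.
Result: tit.djat.vjez.jo.
The /d/ is in the onset of syllable 2 (/djat/).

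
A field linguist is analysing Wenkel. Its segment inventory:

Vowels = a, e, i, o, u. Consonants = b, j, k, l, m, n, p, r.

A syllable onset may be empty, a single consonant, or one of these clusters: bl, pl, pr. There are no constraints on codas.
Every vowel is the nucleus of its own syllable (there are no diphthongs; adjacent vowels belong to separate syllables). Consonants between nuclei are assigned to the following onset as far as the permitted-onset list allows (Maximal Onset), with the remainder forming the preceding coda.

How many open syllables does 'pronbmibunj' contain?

Vowels present: o, i, u; each is a nucleus, giving 3 syllables.
V1 /o/ – V2 /i/: cluster /nbm/ — the longest permitted-onset suffix is /m/; onset = /m/, preceding coda = /nb/.
V2 /i/ – V3 /u/: just /b/ — single C goes to the following onset.
So the parse is pronb.mi.bunj.
Classifying each syllable: /pronb/ (closed), /mi/ (open), /bunj/ (closed).
Open syllables: 1.

1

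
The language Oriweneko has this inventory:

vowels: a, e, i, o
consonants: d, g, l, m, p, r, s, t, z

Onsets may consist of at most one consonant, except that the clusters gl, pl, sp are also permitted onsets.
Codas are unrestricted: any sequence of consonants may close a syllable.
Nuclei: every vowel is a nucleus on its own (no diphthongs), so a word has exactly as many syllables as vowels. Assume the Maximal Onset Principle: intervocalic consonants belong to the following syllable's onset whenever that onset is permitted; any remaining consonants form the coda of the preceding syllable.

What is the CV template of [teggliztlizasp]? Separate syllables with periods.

Vowels present: e, i, i, a; each is a nucleus, giving 4 syllables.
Between /e/ (V1) and /i/ (V2): /ggl/ splits as /g/ + /gl/ (/gl/ is the longest suffix that is a licit onset).
Between /i/ (V2) and /i/ (V3): /ztl/ splits as /zt/ + /l/ (/l/ is the longest suffix that is a licit onset).
Between /i/ (V3) and /a/ (V4): /z/ is a single consonant, so it becomes the next onset.
So the parse is teg.glizt.li.zasp.
Mapping each syllable to C/V: /teg/ → CVC, /glizt/ → CCVCC, /li/ → CV, /zasp/ → CVCC.

CVC.CCVCC.CV.CVCC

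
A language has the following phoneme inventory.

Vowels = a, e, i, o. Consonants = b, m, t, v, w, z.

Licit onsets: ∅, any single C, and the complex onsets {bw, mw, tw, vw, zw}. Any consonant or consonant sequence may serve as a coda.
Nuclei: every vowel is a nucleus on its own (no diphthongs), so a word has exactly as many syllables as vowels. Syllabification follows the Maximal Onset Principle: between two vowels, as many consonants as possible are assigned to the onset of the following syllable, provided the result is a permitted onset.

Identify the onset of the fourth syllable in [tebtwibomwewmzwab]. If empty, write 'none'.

Vowels present: e, i, o, e, a; each is a nucleus, giving 5 syllables.
Between /e/ (V1) and /i/ (V2): /btw/ splits as /b/ + /tw/ (/tw/ is the longest suffix that is a licit onset).
Between /i/ (V2) and /o/ (V3): /b/ → onset of the next syllable (single consonants are always licit onsets).
Between /o/ (V3) and /e/ (V4): cluster /mw/ — /mw/ is itself a permitted onset, so the whole cluster goes right; preceding coda = ∅.
Between /e/ (V4) and /a/ (V5): cluster /wmzw/ — the longest permitted-onset suffix is /zw/; onset = /zw/, preceding coda = /wm/.
Syllabification: teb.twi.bo.mwewm.zwab.
Syllable 4 is /mwewm/: onset /mw/, nucleus /e/, coda /wm/.

mw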